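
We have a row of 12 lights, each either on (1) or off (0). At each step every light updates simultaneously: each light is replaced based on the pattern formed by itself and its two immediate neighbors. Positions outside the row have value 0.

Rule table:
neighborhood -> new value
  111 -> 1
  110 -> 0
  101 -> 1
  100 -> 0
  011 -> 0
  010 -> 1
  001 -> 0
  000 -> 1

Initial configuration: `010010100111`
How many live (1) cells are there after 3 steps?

step 1: 010011100010
step 2: 010001001010
step 3: 010101001110
count of 1: 6

6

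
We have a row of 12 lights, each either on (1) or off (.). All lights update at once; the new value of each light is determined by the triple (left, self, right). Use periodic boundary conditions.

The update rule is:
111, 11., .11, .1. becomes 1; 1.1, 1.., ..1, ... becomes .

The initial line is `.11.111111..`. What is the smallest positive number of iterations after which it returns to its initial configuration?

.11.111111..

1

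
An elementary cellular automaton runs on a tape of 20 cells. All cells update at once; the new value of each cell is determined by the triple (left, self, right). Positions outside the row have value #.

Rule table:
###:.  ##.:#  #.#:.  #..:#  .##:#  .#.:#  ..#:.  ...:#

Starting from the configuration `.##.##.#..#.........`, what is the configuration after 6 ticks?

.##.##.##.#########.
.##.##.##.#.......#.
.##.##.##.#######.#.
.##.##.##.#.....#.#.
.##.##.##.#####.#.#.
.##.##.##.#...#.#.#.

.##.##.##.#...#.#.#.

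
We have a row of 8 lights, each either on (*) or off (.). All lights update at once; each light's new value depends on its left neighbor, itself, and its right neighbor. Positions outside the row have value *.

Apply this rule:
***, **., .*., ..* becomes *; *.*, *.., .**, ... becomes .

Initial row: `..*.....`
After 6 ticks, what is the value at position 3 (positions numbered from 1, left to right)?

*

tick 1: .**....*
tick 2: ..*...*.
tick 3: .**..**.
tick 4: ..*.*.*.
tick 5: .**.*.*.
tick 6: ..*.*.*.
position 3 holds *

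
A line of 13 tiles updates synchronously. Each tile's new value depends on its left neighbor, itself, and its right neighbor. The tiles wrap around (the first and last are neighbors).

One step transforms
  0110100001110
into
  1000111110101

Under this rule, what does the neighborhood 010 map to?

1

At position 4 the neighborhood is 010; the next row has 1 there.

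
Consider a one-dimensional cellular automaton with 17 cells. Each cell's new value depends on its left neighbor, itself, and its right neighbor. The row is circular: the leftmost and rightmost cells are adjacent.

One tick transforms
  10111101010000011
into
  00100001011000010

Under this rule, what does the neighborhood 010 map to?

At position 7 the neighborhood is 010; the next row has 1 there.

1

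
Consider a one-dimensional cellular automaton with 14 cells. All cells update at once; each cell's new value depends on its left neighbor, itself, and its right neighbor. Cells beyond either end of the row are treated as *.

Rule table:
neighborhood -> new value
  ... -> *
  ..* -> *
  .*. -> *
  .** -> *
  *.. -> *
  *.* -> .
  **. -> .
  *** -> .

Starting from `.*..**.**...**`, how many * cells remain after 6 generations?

.****..*.****.
.*...***.*....
.*****...*****
.*....****....
.******...****
.*.....****...
count of *: 5

5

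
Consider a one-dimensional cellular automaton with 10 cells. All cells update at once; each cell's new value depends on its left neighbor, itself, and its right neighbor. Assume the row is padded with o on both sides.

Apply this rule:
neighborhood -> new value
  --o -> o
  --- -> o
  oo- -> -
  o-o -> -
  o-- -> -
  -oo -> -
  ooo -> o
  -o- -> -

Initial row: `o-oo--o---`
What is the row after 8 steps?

-ooo---o-o

-----o--oo
-oooo--o-o
--oo--o---
-o---o--oo
---oo--o-o
-oo---o---
----oo--oo
-ooo---o-o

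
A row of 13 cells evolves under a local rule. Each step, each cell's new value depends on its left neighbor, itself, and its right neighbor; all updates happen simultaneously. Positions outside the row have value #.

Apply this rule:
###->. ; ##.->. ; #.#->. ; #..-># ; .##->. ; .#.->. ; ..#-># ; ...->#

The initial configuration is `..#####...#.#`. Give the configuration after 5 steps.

##.....###...
..#####...###
##.....###...  (repeats step 1; period 2)
step 5: ##.....###...

##.....###...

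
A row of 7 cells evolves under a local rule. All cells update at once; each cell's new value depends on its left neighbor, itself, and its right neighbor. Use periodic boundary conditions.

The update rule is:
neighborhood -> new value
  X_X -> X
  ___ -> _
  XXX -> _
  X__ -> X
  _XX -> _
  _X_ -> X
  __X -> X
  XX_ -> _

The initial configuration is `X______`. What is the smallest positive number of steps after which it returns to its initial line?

step 1: XX____X
step 2: __X__X_
step 3: _XXXXXX
step 4: X______

4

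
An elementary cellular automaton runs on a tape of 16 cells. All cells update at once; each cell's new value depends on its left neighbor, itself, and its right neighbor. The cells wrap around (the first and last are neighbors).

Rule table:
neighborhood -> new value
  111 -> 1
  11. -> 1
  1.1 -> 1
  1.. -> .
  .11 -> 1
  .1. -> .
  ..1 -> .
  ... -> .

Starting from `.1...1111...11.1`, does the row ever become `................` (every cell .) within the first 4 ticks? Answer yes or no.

tick 1: 1....1111...111.
tick 2: .....1111...1111
tick 3: .....1111...1111  (fixed point — unchanged through tick 4)
tick 4 is .....1111...1111, still not uniform .

no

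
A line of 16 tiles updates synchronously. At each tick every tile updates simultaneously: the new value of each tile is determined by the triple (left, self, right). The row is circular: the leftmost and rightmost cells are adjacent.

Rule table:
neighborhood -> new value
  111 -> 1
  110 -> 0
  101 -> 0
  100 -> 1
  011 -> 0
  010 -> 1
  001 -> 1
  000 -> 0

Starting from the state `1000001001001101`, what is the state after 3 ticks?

0100100111001101

tick 1: 0100011111110000
tick 2: 1110101111101000
tick 3: 0100100111001101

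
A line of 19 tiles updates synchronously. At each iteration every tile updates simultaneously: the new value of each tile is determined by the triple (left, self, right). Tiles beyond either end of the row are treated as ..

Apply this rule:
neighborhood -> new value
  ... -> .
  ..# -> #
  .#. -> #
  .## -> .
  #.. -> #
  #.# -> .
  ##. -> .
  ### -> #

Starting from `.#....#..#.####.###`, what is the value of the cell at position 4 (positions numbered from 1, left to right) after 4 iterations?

.

###..#####..##...#.
.#.##.###.##..#.###
##.....#....###..#.
..#...###..#.#.####
position 4 holds .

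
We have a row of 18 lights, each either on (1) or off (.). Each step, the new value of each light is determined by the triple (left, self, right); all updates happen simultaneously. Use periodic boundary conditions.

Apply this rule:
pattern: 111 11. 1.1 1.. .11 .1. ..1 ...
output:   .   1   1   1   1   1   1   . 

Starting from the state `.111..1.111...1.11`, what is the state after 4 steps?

11.111111.11.11111
.111....111111....
11.11..11....11...
1111111111..1111.1

1111111111..1111.1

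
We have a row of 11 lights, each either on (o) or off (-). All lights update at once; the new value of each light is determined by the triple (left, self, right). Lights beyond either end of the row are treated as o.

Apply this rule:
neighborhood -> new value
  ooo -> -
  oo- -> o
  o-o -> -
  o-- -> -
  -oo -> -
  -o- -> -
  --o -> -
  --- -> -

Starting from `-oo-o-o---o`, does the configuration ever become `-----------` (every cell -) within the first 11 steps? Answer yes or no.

yes

--o--------
-----------
all cells are - at step 2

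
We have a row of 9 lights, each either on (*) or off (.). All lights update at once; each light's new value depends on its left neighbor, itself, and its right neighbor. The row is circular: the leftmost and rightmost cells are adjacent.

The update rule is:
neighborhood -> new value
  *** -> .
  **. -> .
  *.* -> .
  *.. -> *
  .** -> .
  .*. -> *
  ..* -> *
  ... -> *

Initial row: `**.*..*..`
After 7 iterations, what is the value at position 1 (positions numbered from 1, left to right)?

.

...******
***......
...******  (repeats iteration 1; period 2)
iteration 7: ...******
position 1 holds .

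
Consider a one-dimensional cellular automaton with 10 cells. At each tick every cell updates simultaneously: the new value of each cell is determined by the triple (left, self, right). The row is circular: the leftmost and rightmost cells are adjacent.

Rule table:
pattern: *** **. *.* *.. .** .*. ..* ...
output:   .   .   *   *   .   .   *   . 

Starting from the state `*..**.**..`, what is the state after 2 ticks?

*..**.**..

tick 1: .**..*..**
tick 2: *..**.**..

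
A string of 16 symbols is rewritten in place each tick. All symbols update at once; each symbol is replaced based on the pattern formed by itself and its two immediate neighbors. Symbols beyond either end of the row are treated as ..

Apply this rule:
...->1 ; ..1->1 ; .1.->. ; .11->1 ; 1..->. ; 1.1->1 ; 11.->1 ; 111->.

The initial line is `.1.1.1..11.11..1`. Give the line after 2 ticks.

.1.1..11....11..

1.1.1..111111.1.
.1.1..11....11..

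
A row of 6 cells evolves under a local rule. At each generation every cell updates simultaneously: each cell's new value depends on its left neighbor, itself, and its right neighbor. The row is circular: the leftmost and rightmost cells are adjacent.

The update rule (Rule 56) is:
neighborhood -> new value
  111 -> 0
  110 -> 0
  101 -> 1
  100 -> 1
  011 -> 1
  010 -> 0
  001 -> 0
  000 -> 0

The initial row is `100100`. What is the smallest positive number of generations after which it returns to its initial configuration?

3

010010
001001
100100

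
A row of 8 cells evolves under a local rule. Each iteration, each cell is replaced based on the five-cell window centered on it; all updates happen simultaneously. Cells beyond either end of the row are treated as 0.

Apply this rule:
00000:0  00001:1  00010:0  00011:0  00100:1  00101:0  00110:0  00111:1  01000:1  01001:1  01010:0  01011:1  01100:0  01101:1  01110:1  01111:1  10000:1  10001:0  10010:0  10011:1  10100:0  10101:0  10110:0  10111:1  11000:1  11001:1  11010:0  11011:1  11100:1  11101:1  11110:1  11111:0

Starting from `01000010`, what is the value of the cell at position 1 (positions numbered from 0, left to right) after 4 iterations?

01111011
01111100
01101111
00111111
position 1 holds 0

0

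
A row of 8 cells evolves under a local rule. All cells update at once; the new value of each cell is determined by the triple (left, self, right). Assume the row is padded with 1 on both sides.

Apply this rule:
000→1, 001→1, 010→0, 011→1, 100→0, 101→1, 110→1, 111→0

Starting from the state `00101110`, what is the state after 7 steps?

01011011
10111110
11100011
00101110  (repeats step 0; period 4)
step 7: 11100011

11100011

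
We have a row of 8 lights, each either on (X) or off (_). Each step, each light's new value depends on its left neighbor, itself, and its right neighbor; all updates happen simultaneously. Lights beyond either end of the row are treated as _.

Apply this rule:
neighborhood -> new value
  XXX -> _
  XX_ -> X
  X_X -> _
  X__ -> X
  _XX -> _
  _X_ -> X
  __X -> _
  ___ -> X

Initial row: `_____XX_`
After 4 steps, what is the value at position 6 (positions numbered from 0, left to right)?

XXXX__XX
___XX__X
XX__XX_X
_XX__X_X
position 6 holds _

_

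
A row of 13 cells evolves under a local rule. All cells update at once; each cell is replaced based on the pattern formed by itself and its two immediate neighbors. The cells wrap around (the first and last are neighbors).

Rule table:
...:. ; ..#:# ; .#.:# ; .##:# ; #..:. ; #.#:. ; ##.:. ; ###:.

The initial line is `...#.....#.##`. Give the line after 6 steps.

...##..##..##

..##....##.#.
.##....##..#.
##....##..##.
#....##..##..
#...##..##..#
...##..##..##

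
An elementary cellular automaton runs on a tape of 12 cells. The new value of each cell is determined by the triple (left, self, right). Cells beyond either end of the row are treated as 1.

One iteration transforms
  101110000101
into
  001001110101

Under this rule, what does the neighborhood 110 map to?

At position 0 the neighborhood is 110; the next row has 0 there.

0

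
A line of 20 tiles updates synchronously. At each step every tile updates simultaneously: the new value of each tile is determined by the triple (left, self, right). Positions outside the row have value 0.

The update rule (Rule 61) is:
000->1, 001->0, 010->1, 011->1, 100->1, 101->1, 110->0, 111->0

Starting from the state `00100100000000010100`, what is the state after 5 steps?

10111101111101000111

step 1: 10110111111111011111
step 2: 11101100000000110000
step 3: 10011011111110101111
step 4: 11010110000001111000
step 5: 10111101111101000111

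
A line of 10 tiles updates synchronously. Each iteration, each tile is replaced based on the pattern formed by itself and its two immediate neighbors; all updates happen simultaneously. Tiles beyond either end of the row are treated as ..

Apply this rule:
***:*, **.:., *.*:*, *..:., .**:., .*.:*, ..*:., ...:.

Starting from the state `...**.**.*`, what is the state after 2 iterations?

.....*....

.....*..**
.....*....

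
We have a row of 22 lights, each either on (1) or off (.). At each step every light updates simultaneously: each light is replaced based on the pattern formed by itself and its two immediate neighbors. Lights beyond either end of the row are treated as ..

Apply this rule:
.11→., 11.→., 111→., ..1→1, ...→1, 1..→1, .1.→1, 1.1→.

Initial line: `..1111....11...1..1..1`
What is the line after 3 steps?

step 1: 11....1111..1111111111
step 2: ..1111....11..........
step 3: 11....1111..1111111111

11....1111..1111111111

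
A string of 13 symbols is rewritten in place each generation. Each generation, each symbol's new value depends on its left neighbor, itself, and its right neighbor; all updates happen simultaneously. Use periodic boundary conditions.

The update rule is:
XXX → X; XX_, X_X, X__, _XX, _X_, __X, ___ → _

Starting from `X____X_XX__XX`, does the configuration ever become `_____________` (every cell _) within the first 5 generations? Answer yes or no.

generation 1: ____________X
generation 2: _____________
all cells are _ at generation 2

yes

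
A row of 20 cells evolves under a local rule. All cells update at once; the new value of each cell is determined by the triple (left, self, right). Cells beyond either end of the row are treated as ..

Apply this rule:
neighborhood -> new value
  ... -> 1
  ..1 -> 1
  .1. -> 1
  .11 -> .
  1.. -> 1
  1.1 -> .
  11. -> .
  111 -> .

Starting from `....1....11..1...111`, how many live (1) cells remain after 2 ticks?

111111111..111111...
.........11......111
count of 1: 5

5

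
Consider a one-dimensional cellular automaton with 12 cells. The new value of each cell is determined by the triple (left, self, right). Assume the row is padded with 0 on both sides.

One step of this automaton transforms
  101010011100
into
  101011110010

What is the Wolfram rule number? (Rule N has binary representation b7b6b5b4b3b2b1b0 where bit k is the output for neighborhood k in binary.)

position 8: 111 → 0  (bit 7 = 0)
position 9: 110 → 0  (bit 6 = 0)
position 1: 101 → 0  (bit 5 = 0)
position 5: 100 → 1  (bit 4 = 1)
position 7: 011 → 1  (bit 3 = 1)
position 0: 010 → 1  (bit 2 = 1)
position 6: 001 → 1  (bit 1 = 1)
position 11: 000 → 0  (bit 0 = 0)
bits b7..b0 = 00011110 = 30

30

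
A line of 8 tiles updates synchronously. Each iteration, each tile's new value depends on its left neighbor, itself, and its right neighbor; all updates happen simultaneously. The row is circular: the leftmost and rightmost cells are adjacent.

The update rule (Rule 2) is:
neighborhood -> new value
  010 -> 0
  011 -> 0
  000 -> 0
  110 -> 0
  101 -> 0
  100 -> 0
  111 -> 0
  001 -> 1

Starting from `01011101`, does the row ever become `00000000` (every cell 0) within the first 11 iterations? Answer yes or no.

yes

iteration 1: 00000000
all cells are 0 at iteration 1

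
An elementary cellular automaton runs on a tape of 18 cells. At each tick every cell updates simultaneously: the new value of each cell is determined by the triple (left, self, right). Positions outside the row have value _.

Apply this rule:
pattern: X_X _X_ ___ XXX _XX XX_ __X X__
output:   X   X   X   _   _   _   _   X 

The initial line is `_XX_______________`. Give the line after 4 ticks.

___XXXXXXXXXXXXXXX
XX________________
__XXXXXXXXXXXXXXXX
X_________________

X_________________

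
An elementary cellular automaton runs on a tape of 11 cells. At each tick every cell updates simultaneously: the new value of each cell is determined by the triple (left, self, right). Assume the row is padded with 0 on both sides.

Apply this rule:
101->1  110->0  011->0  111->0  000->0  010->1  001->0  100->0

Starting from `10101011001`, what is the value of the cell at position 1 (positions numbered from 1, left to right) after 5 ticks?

tick 1: 11111100001
tick 2: 00000000001
tick 3: 00000000001  (fixed point — unchanged through tick 5)
position 1 holds 0

0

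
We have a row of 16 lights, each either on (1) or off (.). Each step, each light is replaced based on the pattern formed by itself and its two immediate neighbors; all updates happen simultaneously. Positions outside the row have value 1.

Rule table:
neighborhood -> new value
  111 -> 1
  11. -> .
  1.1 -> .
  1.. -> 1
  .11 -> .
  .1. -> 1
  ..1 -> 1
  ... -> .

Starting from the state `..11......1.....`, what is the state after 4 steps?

1.1....1..1.1.1.

step 1: 11..1....111...1
step 2: 1.1111..1.1.1.1.
step 3: ...11.111.1.1.1.
step 4: 1.1....1..1.1.1.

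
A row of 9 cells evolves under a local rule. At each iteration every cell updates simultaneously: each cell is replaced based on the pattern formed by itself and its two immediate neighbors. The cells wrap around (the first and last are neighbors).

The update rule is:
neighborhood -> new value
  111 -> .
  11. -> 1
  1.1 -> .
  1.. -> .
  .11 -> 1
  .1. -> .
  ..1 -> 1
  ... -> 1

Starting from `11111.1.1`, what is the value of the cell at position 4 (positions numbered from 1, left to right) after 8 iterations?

1

....1...1
.111..11.
11.1.111.
11...1.1.
11.11....
11.11.111
.1.11.1..
1..11...1
position 4 holds 1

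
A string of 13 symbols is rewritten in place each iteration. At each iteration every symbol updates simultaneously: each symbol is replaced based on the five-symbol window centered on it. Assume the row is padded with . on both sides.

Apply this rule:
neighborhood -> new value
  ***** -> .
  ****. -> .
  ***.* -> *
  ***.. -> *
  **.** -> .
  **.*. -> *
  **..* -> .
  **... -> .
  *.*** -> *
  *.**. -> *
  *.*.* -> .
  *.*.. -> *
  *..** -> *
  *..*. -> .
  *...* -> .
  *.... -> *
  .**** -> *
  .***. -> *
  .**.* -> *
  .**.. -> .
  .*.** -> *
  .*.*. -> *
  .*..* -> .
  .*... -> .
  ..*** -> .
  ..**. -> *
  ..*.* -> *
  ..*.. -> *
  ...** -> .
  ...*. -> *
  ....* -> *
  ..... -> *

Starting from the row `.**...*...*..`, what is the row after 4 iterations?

*...***.**..*

.*...**..**.*
**...*..*****
*...**.*.*..*
*...***.**..*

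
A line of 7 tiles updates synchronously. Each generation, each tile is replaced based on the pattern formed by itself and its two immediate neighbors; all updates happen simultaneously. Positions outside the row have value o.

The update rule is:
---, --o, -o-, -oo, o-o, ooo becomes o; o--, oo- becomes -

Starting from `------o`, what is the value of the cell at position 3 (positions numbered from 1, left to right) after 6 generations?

-oooooo
ooooooo
ooooooo  (fixed point — unchanged through generation 6)
position 3 holds o

o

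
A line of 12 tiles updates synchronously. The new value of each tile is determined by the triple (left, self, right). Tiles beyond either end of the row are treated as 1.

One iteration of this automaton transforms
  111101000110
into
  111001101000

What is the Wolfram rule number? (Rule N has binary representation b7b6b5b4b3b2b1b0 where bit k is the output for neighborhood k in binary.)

position 0: 111 → 1  (bit 7 = 1)
position 3: 110 → 0  (bit 6 = 0)
position 4: 101 → 0  (bit 5 = 0)
position 6: 100 → 1  (bit 4 = 1)
position 9: 011 → 0  (bit 3 = 0)
position 5: 010 → 1  (bit 2 = 1)
position 8: 001 → 1  (bit 1 = 1)
position 7: 000 → 0  (bit 0 = 0)
bits b7..b0 = 10010110 = 150

150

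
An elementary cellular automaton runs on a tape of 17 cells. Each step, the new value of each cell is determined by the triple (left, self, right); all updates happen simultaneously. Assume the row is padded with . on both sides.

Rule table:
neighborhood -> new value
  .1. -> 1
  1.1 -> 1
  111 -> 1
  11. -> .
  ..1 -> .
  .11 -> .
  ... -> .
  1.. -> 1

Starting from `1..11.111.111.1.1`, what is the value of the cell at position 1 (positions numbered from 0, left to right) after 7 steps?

.

11...1.1.1.1.1111
..1..11111111.11.
..11..111111.1..1
....1..1111.111.1
....11..11.1.1.11
......1...11111..
......11...111.1.
position 1 holds .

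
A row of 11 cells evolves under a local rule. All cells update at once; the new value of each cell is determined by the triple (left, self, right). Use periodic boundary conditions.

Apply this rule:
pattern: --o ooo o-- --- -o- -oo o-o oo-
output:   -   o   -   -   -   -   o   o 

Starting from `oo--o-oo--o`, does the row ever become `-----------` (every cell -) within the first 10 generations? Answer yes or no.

yes

oo---o-o---
-o----o----
-----------
all cells are - at generation 3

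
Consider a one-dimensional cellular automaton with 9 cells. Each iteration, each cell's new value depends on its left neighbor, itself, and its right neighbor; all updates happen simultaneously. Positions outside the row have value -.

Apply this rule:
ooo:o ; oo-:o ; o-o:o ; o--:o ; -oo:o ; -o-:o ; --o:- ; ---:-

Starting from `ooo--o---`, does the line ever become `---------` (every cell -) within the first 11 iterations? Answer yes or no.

oooo-oo--
oooooooo-
ooooooooo
ooooooooo  (fixed point — unchanged through iteration 11)
iteration 11 is ooooooooo, still not uniform -

no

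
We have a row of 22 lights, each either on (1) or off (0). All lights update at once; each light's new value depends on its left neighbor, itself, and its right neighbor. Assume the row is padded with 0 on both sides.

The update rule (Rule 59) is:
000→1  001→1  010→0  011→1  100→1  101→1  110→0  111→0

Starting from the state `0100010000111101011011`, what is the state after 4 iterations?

1011001100001110110101

1011101111100010110110
0110011000011101101101
1101110111110011011010
1011001100001110110101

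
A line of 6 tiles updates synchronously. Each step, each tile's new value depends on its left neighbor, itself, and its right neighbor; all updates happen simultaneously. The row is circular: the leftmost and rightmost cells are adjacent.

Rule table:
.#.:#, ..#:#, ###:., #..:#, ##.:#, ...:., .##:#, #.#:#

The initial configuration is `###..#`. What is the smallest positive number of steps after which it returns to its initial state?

2

..####
###..#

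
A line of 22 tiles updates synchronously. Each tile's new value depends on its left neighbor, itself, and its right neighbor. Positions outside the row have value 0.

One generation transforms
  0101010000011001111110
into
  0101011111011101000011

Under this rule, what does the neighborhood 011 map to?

At position 11 the neighborhood is 011; the next row has 1 there.

1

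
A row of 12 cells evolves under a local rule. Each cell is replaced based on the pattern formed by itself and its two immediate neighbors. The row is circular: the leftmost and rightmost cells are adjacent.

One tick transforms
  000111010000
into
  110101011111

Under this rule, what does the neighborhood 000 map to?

1

At position 0 the neighborhood is 000; the next row has 1 there.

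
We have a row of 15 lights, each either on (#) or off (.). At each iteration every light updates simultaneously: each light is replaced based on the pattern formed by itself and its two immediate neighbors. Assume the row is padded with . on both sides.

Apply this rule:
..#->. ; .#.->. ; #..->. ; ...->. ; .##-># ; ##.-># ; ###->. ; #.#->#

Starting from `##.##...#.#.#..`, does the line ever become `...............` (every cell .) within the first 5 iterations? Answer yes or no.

yes

#####....#.#...
#...#.....#....
...............
all cells are . at iteration 3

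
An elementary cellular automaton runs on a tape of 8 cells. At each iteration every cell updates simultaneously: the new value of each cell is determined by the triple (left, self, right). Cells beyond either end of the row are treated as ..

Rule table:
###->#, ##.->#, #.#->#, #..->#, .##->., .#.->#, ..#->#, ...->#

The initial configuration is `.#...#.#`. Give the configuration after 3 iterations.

#.######

iteration 1: ########
iteration 2: .#######
iteration 3: #.######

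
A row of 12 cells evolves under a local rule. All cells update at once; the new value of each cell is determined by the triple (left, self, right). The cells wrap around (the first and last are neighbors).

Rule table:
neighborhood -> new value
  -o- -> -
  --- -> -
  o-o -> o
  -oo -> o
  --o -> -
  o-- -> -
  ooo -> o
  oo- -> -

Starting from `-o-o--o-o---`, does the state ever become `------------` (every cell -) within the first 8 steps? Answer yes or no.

--o----o----
------------
all cells are - at step 2

yes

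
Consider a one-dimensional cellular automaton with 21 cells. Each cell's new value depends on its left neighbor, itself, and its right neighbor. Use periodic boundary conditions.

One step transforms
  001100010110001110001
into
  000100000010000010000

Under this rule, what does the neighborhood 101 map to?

0

At position 8 the neighborhood is 101; the next row has 0 there.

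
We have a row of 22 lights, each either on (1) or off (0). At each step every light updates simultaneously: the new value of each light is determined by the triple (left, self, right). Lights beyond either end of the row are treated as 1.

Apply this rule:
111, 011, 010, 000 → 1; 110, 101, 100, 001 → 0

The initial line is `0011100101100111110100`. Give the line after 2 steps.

0010010101010111000100

0011000101000111100100
0010010101010111000100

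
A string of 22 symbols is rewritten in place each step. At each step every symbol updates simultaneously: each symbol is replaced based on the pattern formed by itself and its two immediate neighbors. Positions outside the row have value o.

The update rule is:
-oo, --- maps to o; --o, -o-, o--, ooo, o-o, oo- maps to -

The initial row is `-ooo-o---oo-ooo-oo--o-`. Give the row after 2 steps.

---ooo--------o---ooo-

-o-----o-o--o---o-----
---ooo--------o---ooo-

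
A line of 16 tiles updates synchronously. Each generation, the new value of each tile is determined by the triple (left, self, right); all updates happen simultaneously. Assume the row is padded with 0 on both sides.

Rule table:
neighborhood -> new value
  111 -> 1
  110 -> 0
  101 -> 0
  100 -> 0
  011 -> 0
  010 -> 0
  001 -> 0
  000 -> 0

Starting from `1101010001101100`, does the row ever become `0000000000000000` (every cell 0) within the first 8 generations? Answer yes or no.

0000000000000000
all cells are 0 at generation 1

yes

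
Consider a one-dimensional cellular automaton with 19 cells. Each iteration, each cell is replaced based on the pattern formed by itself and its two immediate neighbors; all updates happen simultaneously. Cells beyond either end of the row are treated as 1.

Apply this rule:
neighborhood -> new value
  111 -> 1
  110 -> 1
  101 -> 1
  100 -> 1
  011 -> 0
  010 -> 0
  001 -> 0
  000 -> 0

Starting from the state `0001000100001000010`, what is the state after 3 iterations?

1110001000100001000

iteration 1: 1000100010000100001
iteration 2: 1100010001000010000
iteration 3: 1110001000100001000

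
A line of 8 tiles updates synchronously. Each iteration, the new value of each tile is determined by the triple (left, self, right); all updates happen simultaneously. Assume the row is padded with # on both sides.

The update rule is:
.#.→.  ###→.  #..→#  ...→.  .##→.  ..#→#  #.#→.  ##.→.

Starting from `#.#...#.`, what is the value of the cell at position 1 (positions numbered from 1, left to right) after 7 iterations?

.

...#.#..
#.#...##
...#.#..  (repeats iteration 1; period 2)
iteration 7: ...#.#..
position 1 holds .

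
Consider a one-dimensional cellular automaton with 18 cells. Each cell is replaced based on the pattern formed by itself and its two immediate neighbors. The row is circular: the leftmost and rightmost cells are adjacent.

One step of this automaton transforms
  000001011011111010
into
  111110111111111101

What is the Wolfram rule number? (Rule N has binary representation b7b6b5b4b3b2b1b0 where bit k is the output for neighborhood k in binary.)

position 11: 111 → 1  (bit 7 = 1)
position 8: 110 → 1  (bit 6 = 1)
position 6: 101 → 1  (bit 5 = 1)
position 17: 100 → 1  (bit 4 = 1)
position 7: 011 → 1  (bit 3 = 1)
position 5: 010 → 0  (bit 2 = 0)
position 4: 001 → 1  (bit 1 = 1)
position 0: 000 → 1  (bit 0 = 1)
bits b7..b0 = 11111011 = 251

251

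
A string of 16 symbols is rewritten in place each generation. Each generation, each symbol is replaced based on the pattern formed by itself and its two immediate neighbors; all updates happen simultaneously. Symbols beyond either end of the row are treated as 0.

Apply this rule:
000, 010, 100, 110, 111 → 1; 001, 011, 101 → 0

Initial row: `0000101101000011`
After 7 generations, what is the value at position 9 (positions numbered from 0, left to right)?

1110100101111001
0110110100111101
0010010110011101
1011010011001101
1001011001100101
1101001100110101
0101100110010101
position 9 holds 0

0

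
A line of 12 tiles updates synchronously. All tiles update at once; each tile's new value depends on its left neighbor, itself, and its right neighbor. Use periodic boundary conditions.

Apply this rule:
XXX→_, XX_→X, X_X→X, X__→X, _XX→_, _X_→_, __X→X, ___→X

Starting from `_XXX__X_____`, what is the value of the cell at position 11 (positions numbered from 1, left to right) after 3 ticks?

X

X__XXX_XXXXX
XXX__XX_____
__XXX_XXXXXX
position 11 holds X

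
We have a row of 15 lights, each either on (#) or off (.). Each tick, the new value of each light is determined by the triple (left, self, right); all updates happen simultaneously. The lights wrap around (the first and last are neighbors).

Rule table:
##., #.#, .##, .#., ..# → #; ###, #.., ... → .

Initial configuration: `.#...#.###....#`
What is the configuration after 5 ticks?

tick 1: ##..####.#...##
tick 2: .#.##..###..##.
tick 3: #####.##.#.###.
tick 4: #...########.##
tick 5: #..##......###.

#..##......###.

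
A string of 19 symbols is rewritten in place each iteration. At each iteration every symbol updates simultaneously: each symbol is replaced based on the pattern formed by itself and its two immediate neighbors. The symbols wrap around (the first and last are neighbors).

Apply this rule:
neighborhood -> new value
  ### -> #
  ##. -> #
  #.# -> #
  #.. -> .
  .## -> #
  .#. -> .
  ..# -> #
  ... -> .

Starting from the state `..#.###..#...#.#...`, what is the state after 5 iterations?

#########.#.....#.#

.#.####.#...#.#....
#.######...#.#.....
.#######..#.#.....#
########.#.#.....#.
#########.#.....#.#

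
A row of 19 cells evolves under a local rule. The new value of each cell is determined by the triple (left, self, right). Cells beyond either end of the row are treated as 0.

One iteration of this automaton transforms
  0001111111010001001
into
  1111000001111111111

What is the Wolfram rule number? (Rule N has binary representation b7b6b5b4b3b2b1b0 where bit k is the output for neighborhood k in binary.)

127

position 4: 111 → 0  (bit 7 = 0)
position 9: 110 → 1  (bit 6 = 1)
position 10: 101 → 1  (bit 5 = 1)
position 12: 100 → 1  (bit 4 = 1)
position 3: 011 → 1  (bit 3 = 1)
position 11: 010 → 1  (bit 2 = 1)
position 2: 001 → 1  (bit 1 = 1)
position 0: 000 → 1  (bit 0 = 1)
bits b7..b0 = 01111111 = 127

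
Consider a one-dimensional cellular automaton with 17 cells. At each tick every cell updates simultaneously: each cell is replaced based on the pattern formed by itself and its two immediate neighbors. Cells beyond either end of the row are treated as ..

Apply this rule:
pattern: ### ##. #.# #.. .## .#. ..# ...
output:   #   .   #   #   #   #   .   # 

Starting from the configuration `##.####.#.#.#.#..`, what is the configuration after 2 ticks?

#.####.##########
#####.##########.

#####.##########.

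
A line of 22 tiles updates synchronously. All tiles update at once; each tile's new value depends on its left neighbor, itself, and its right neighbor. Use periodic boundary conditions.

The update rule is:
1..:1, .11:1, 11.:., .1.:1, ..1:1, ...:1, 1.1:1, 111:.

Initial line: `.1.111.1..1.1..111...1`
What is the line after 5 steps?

1111..1111111111..1111
....111.........111...
11111..1111111111..111
.....111.........111..
111111..1111111111..11

111111..1111111111..11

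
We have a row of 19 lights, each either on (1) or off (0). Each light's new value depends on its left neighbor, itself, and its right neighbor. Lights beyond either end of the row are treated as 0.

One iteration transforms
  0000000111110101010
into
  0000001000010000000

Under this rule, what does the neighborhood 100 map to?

0

At position 18 the neighborhood is 100; the next row has 0 there.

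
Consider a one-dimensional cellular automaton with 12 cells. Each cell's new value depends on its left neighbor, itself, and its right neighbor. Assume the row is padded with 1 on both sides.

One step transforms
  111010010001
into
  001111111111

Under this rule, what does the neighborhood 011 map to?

1

At position 11 the neighborhood is 011; the next row has 1 there.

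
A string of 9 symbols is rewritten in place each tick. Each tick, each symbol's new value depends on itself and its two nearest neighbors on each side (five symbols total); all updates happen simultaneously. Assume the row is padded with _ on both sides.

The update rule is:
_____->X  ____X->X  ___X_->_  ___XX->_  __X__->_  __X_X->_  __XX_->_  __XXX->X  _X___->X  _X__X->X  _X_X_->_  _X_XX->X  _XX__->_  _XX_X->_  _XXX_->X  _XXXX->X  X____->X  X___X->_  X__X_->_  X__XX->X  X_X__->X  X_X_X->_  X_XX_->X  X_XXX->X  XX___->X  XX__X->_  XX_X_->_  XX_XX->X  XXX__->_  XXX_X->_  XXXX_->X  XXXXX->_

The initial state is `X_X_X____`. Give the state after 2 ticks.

____XXXXX
XXX_XX_X_

XXX_XX_X_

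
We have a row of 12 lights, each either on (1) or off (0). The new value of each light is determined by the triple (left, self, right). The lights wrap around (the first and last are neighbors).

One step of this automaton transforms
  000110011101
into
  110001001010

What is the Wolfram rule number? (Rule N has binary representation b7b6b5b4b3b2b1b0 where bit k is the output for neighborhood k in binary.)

position 8: 111 → 1  (bit 7 = 1)
position 4: 110 → 0  (bit 6 = 0)
position 10: 101 → 1  (bit 5 = 1)
position 0: 100 → 1  (bit 4 = 1)
position 3: 011 → 0  (bit 3 = 0)
position 11: 010 → 0  (bit 2 = 0)
position 2: 001 → 0  (bit 1 = 0)
position 1: 000 → 1  (bit 0 = 1)
bits b7..b0 = 10110001 = 177

177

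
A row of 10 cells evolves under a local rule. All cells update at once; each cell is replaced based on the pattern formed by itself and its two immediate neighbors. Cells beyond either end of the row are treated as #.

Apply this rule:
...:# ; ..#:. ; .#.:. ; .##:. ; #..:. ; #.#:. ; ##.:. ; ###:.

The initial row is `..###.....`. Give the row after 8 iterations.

.####.....

......###.
.####.....
......###.  (repeats iteration 1; period 2)
iteration 8: .####.....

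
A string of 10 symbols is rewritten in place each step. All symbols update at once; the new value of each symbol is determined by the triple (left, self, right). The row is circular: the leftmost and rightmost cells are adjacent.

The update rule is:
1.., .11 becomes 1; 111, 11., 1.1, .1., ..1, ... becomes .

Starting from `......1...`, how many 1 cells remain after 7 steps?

1

step 1: .......1..
step 2: ........1.
step 3: .........1
step 4: 1.........
step 5: .1........
step 6: ..1.......
step 7: ...1......
count of 1: 1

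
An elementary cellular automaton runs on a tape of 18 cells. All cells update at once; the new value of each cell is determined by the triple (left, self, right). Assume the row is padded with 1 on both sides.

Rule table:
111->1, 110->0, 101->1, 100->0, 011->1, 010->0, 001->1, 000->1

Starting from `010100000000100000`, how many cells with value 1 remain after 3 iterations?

101001111111001111
010011111110011111
100111111100111111
count of 1: 14

14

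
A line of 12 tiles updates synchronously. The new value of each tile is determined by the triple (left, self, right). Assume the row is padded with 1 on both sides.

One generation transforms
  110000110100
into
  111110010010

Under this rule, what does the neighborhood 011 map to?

0

At position 6 the neighborhood is 011; the next row has 0 there.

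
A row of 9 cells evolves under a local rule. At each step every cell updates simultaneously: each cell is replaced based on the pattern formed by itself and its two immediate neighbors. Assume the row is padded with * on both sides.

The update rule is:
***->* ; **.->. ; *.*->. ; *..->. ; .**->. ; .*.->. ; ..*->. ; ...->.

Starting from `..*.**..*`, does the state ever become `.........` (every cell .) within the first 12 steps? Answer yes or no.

yes

.........
all cells are . at step 1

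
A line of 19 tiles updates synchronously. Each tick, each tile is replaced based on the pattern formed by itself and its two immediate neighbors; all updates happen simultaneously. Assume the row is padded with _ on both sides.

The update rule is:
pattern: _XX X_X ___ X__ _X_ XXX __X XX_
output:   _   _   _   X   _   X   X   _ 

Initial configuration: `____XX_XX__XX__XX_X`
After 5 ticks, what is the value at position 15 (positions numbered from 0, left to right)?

_

tick 1: ___X_____XX__XX____
tick 2: __X_X___X__XX__X___
tick 3: _X___X_X_XX__XX_X__
tick 4: X_X_X______XX____X_
tick 5: _____X____X__X__X_X
position 15 holds _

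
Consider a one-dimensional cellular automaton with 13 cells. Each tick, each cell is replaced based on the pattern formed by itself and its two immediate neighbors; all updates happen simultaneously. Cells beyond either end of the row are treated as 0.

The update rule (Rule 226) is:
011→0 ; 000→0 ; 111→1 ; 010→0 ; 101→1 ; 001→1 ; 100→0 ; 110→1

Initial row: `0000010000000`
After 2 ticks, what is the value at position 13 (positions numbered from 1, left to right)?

0

0000100000000
0001000000000
position 13 holds 0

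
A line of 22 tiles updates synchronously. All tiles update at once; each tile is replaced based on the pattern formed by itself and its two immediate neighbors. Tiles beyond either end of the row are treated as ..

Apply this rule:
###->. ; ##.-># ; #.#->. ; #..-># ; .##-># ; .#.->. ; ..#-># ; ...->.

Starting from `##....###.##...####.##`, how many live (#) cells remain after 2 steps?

14

###..##.#.###.##..#.##
#.#####...#.#.####..##
count of #: 14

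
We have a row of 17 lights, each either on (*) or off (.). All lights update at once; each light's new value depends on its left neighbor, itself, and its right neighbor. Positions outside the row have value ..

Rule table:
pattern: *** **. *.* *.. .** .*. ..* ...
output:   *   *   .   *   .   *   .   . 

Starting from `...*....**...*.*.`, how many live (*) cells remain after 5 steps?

6

...**....**..*.**
....**....**.*..*
.....**....*.**.*
......**...*..*.*
.......**..**.*.*
count of *: 6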